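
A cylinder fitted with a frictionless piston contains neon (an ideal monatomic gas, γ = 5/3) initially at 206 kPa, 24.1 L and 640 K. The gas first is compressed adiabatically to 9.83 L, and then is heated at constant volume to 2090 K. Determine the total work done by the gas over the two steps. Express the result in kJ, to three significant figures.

W_total ≈ -6.09 kJ

Step 1 (adiabatic): W = (P₁V₁ − P₂V₂)/(γ−1) = (4965 − 9027)/0.667 = -6093 J.
Step 2 (isochoric): W = 0 (constant volume).
W_total = -6093 + 0 = -6093 J.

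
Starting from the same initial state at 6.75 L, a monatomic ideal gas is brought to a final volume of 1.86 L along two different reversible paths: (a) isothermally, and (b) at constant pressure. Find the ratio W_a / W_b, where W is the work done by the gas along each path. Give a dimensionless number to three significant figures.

W_a / W_b ≈ 1.78

Path (a) isothermal: W = P₁V₁ ln(V₂/V₁) → W_a/(P₁V₁) = -1.289.
Path (b) isobaric: W = P₁(V₂ − V₁) → W_b/(P₁V₁) = -0.7244.
W_a / W_b = -1.289 / -0.7244 = 1.779.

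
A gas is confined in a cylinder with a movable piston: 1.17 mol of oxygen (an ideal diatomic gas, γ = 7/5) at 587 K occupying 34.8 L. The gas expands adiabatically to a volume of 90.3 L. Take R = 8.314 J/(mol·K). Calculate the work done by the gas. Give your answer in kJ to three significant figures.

W ≈ 4.53 kJ

Adiabatic: TV^(γ−1) = const with γ = 7/5.
T₂ = T₁ (V₁/V₂)^(γ−1) = 587 × (34.8/90.3)^0.4 = 587 × 0.6829 = 400.9 K.
W_by = nCᵥ(T₁ − T₂) = (1.17)(20.79)(587 − 400.9) = 4527 J.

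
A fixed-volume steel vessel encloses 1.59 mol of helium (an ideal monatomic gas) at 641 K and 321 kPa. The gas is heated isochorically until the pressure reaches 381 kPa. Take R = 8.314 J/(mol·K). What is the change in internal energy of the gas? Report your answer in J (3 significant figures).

Constant volume ⇒ W = 0, so Q = ΔU = nCᵥΔT with Cᵥ = 3R/2 = 12.47 J/(mol·K).
At constant V, T₂/T₁ = P₂/P₁ ⇒ ΔT = T₁(P₂/P₁ − 1) = 641·(381/321 − 1) = 119.8 K.
ΔU = (1.59)(12.47)(119.8) = 2376 J.

ΔU ≈ 2380 J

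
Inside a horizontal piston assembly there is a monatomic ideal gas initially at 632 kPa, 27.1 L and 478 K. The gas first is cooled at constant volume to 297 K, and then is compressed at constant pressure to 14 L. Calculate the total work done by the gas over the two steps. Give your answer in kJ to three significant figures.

Step 1 (isochoric): W = 0 (constant volume).
After step 1: P = 392.7 kPa (V unchanged).
Step 2 (isobaric): W = PΔV = (392.7 kPa)(14 − 27.1 L) = -5144 J.
W_total = 0 − 5144 = -5144 J.

W_total ≈ -5.14 kJ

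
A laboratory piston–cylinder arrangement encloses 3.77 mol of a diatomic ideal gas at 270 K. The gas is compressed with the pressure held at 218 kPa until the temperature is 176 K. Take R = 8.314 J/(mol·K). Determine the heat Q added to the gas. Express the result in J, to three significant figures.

Q ≈ -10300 J

Isobaric: W = nRΔT = (3.77)(8.314)(-94) = -2946 J.
ΔU = nCᵥΔT with Cᵥ = 5R/2: ΔU = (3.77)(20.79)(-94) = -7366 J.
Q = ΔU + W = -7366 − 2946 = -10312 J.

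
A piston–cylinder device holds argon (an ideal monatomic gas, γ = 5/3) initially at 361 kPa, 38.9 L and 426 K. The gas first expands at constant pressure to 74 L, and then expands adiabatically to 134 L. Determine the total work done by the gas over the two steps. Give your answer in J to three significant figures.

W_total ≈ 25800 J

Step 1 (isobaric): W = PΔV = (361 kPa)(74 − 38.9 L) = 12671 J.
After step 1: P = 361 kPa, V = 74 L, T = 810.4 K.
Step 2 (adiabatic): W = (P₁V₁ − P₂V₂)/(γ−1) = (26714 − 17981)/0.667 = 13099 J.
W_total = 12671 + 13099 = 25770 J.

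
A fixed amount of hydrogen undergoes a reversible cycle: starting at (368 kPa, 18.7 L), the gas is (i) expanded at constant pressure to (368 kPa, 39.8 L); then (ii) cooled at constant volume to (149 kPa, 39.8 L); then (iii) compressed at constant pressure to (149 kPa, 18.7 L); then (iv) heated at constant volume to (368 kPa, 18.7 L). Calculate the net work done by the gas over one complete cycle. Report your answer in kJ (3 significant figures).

Constant-volume legs do no work.
W(i) = (368)(39.8 − 18.7) = 7765 J; W(iii) = (149)(18.7 − 39.8) = -3144 J.
W_net = 7765 − 3144 = 4621 J (the clockwise enclosed area).

W_net ≈ 4.62 kJ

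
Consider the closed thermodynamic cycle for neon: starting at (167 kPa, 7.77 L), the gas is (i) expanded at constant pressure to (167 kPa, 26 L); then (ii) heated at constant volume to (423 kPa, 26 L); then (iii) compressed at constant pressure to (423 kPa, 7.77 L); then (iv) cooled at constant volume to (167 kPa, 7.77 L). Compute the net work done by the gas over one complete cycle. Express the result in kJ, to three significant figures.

Constant-volume legs do no work.
W(i) = (167)(26 − 7.77) = 3044 J; W(iii) = (423)(7.77 − 26) = -7711 J.
W_net = 3044 − 7711 = -4667 J (the counter-clockwise enclosed area).

W_net ≈ -4.67 kJ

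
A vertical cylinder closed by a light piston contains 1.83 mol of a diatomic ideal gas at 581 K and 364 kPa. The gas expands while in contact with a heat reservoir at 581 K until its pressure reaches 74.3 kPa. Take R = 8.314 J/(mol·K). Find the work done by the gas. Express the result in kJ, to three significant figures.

W ≈ 14.0 kJ

Isothermal process: W = nRT ln(V₂/V₁) = nRT ln(P₁/P₂).
W = (1.83)(8.314)(581) × ln(364/74.3)
  = 8840 × ln(4.899) = 8840 × 1.589
W_by_gas = 14047 J.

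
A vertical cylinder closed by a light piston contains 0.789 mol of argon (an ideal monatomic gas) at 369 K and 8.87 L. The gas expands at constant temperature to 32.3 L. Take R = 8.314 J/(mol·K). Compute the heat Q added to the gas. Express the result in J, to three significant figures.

Q ≈ 3130 J

Isothermal ⇒ ΔU = 0, so Q = W = nRT ln(V₂/V₁).
Q = (0.789)(8.314)(369) ln(32.3/8.87) = 2421 × 1.292 = 3128 J.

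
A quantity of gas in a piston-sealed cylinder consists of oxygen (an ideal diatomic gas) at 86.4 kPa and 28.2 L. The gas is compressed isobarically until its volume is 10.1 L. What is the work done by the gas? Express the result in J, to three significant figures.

W ≈ -1560 J

Isobaric: W = P ΔV.
W = (86.4 kPa)(10.1 − 28.2 L) = (86.4)(-18.1) = -1564 J.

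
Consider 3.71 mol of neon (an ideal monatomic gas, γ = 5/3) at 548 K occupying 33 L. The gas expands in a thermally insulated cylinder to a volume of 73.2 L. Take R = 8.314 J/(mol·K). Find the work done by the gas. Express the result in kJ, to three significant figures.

Adiabatic: TV^(γ−1) = const with γ = 5/3.
T₂ = T₁ (V₁/V₂)^(γ−1) = 548 × (33/73.2)^0.667 = 548 × 0.5879 = 322.2 K.
W_by = nCᵥ(T₁ − T₂) = (3.71)(12.47)(548 − 322.2) = 10448 J.

W ≈ 10.4 kJ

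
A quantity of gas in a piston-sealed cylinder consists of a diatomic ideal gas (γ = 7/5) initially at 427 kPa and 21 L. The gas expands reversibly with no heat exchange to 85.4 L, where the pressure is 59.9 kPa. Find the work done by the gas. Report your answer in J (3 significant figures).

Adiabatic: W = (P₁V₁ − P₂V₂)/(γ − 1) with γ = 7/5.
P₁V₁ = 8967 J, P₂V₂ = 5115 J.
W = (8967 − 5115) / 0.4 = 9629 J.

W ≈ 9630 J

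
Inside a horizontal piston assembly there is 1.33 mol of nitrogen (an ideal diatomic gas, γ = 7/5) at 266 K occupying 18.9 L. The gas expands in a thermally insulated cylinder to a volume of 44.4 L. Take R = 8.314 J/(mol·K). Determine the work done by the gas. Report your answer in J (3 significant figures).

Adiabatic: TV^(γ−1) = const with γ = 7/5.
T₂ = T₁ (V₁/V₂)^(γ−1) = 266 × (18.9/44.4)^0.4 = 266 × 0.7106 = 189 K.
W_by = nCᵥ(T₁ − T₂) = (1.33)(20.79)(266 − 189) = 2128 J.

W ≈ 2130 J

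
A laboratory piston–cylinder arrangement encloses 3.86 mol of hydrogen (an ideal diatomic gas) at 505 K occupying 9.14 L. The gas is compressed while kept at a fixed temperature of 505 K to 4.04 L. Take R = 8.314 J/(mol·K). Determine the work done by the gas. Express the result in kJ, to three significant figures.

W ≈ -13.2 kJ

Isothermal: W = nRT ln(V₂/V₁).
W = (3.86)(8.314)(505) × ln(4.04/9.14)
  = 16206 × -0.8164
W_by_gas = -13231 J.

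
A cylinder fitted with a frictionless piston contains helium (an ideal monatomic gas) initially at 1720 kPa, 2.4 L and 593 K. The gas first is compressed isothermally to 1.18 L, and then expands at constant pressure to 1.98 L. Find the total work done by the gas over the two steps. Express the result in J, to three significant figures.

Step 1 (isothermal): W = P₁V₁ ln(V₂/V₁) = (4128) ln(1.18/2.4) = -2931 J.
After step 1: P = 3498 kPa, V = 1.18 L, T = 593 K.
Step 2 (isobaric): W = PΔV = (3498 kPa)(1.98 − 1.18 L) = 2799 J.
W_total = -2931 + 2799 = -132 J.

W_total ≈ -132 J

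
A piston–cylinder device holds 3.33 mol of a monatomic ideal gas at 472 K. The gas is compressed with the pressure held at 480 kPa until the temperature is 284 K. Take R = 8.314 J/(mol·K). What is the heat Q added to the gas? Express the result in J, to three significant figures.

Isobaric: W = nRΔT = (3.33)(8.314)(-188) = -5205 J.
ΔU = nCᵥΔT with Cᵥ = 3R/2: ΔU = (3.33)(12.47)(-188) = -7807 J.
Q = ΔU + W = -7807 − 5205 = -13012 J.

Q ≈ -13000 J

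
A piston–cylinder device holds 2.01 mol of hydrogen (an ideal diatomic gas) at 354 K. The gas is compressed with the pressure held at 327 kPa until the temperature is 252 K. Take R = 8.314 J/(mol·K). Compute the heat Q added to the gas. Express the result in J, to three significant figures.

Isobaric: W = nRΔT = (2.01)(8.314)(-102) = -1705 J.
ΔU = nCᵥΔT with Cᵥ = 5R/2: ΔU = (2.01)(20.79)(-102) = -4261 J.
Q = ΔU + W = -4261 − 1705 = -5966 J.

Q ≈ -5970 J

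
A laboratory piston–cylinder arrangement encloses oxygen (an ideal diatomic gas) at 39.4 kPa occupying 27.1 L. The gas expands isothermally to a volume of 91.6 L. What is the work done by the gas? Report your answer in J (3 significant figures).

W ≈ 1300 J

Isothermal: W = nRT ln(V₂/V₁) = P₁V₁ ln(V₂/V₁).
P₁V₁ = (39.4 kPa)(27.1 L) = 1068 J.
W = 1068 × ln(91.6/27.1) = 1068 × 1.218
W_by_gas = 1300 J.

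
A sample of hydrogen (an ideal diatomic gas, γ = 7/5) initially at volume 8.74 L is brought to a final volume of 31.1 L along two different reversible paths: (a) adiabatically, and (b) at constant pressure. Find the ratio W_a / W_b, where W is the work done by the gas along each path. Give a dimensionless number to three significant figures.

Path (a) adiabatic: W = P₁V₁(1 − (V₁/V₂)^(γ−1))/(γ−1) → W_a/(P₁V₁) = 0.9953.
Path (b) isobaric: W = P₁(V₂ − V₁) → W_b/(P₁V₁) = 2.558.
W_a / W_b = 0.9953 / 2.558 = 0.3891.

W_a / W_b ≈ 0.389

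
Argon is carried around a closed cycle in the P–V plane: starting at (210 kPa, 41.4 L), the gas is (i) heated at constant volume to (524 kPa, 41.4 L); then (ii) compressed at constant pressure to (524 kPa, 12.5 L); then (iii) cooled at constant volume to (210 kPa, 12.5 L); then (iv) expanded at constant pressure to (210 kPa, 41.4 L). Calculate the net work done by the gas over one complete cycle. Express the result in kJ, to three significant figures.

W_net ≈ -9.07 kJ

Constant-volume legs do no work.
W(ii) = (524)(12.5 − 41.4) = -15144 J; W(iv) = (210)(41.4 − 12.5) = 6069 J.
W_net = -15144 + 6069 = -9075 J (the counter-clockwise enclosed area).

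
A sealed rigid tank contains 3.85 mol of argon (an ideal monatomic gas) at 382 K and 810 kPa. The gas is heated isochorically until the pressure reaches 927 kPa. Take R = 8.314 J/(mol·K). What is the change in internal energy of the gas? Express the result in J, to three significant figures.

Constant volume ⇒ W = 0, so Q = ΔU = nCᵥΔT with Cᵥ = 3R/2 = 12.47 J/(mol·K).
At constant V, T₂/T₁ = P₂/P₁ ⇒ ΔT = T₁(P₂/P₁ − 1) = 382·(927/810 − 1) = 55.18 K.
ΔU = (3.85)(12.47)(55.18) = 2649 J.

ΔU ≈ 2650 J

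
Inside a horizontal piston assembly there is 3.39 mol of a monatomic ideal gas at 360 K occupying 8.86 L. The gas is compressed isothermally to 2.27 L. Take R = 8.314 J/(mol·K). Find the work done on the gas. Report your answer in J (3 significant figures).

Isothermal: W = nRT ln(V₂/V₁).
W = (3.39)(8.314)(360) × ln(2.27/8.86)
  = 10146 × -1.362
W_by_gas = -13817 J; work on gas = −W_by = 13817 J.

W ≈ 13800 J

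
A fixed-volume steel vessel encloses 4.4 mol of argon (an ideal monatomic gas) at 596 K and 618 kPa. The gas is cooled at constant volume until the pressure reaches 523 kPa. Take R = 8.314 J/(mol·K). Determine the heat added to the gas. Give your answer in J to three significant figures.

Q ≈ -5030 J

Constant volume ⇒ W = 0, so Q = ΔU = nCᵥΔT with Cᵥ = 3R/2 = 12.47 J/(mol·K).
At constant V, T₂/T₁ = P₂/P₁ ⇒ ΔT = T₁(P₂/P₁ − 1) = 596·(523/618 − 1) = -91.62 K.
ΔU = (4.4)(12.47)(-91.62) = -5027 J.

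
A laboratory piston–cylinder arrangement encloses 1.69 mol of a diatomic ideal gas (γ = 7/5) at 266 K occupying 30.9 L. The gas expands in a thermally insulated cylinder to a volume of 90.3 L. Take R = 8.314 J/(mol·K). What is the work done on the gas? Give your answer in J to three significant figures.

Adiabatic: TV^(γ−1) = const with γ = 7/5.
T₂ = T₁ (V₁/V₂)^(γ−1) = 266 × (30.9/90.3)^0.4 = 266 × 0.6512 = 173.2 K.
W_by = nCᵥ(T₁ − T₂) = (1.69)(20.79)(266 − 173.2) = 3259 J.
Work on gas = −W_by = -3259 J.

W ≈ -3260 J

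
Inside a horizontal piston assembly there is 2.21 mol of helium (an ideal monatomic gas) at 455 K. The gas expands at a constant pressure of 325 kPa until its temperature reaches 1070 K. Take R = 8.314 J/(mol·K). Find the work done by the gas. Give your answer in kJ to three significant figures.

Isobaric: W = P ΔV = nR ΔT.
W = (2.21)(8.314)(1070 − 455) = 11300 J.

W ≈ 11.3 kJ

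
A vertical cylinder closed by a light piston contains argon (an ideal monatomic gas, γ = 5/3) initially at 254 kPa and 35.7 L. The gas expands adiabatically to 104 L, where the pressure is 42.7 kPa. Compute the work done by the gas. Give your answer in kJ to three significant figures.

W ≈ 6.94 kJ

Adiabatic: W = (P₁V₁ − P₂V₂)/(γ − 1) with γ = 5/3.
P₁V₁ = 9068 J, P₂V₂ = 4441 J.
W = (9068 − 4441) / 0.6667 = 6941 J.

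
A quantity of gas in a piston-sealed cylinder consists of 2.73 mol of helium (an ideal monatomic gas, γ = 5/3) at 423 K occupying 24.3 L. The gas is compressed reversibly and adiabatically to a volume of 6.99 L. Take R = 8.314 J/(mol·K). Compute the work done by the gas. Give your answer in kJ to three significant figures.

W ≈ -18.6 kJ

Adiabatic: TV^(γ−1) = const with γ = 5/3.
T₂ = T₁ (V₁/V₂)^(γ−1) = 423 × (24.3/6.99)^0.667 = 423 × 2.295 = 970.7 K.
W_by = nCᵥ(T₁ − T₂) = (2.73)(12.47)(423 − 970.7) = -18648 J.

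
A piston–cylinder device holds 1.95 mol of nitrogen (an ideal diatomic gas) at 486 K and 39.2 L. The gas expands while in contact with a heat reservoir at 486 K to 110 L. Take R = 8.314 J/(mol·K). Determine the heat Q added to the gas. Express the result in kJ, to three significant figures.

Isothermal ⇒ ΔU = 0, so Q = W = nRT ln(V₂/V₁).
Q = (1.95)(8.314)(486) ln(110/39.2) = 7879 × 1.032 = 8130 J.

Q ≈ 8.13 kJ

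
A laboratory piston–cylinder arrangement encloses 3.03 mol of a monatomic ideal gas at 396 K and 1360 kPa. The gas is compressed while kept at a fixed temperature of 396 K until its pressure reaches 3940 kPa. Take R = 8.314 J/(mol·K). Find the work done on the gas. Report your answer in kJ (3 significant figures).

W ≈ 10.6 kJ

Isothermal process: W = nRT ln(V₂/V₁) = nRT ln(P₁/P₂).
W = (3.03)(8.314)(396) × ln(1360/3940)
  = 9976 × ln(0.3452) = 9976 × -1.064
W_by_gas = -10611 J; work on gas = −W_by = 10611 J.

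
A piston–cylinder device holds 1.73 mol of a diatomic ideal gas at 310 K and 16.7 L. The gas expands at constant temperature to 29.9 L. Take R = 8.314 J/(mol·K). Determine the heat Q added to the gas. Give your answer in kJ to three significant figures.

Isothermal ⇒ ΔU = 0, so Q = W = nRT ln(V₂/V₁).
Q = (1.73)(8.314)(310) ln(29.9/16.7) = 4459 × 0.5824 = 2597 J.

Q ≈ 2.60 kJ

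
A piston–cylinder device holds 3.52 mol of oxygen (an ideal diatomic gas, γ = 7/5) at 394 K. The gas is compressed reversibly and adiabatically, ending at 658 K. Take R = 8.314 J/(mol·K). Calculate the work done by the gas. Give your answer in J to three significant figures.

Adiabatic ⇒ Q = 0, so W_by = −ΔU = nCᵥ(T₁ − T₂).
Cᵥ = 5R/2 = 20.79 J/(mol·K).
W = (3.52)(20.79)(394 − 658) = -19315 J.

W ≈ -19300 J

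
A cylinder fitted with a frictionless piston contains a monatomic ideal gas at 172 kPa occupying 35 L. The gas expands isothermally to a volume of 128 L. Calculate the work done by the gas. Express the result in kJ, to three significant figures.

Isothermal: W = nRT ln(V₂/V₁) = P₁V₁ ln(V₂/V₁).
P₁V₁ = (172 kPa)(35 L) = 6020 J.
W = 6020 × ln(128/35) = 6020 × 1.297
W_by_gas = 7806 J.

W ≈ 7.81 kJ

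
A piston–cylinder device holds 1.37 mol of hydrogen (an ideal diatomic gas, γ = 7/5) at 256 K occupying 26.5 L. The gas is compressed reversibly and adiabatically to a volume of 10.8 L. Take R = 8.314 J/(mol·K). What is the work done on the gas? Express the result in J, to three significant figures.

Adiabatic: TV^(γ−1) = const with γ = 7/5.
T₂ = T₁ (V₁/V₂)^(γ−1) = 256 × (26.5/10.8)^0.4 = 256 × 1.432 = 366.6 K.
W_by = nCᵥ(T₁ − T₂) = (1.37)(20.79)(256 − 366.6) = -3149 J.
Work on gas = −W_by = 3149 J.

W ≈ 3150 J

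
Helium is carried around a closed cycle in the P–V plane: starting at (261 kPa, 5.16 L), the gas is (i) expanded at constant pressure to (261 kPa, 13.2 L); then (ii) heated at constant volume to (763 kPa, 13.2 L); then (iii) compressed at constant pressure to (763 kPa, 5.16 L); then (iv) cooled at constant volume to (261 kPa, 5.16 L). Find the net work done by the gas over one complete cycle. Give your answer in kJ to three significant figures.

W_net ≈ -4.04 kJ

Constant-volume legs do no work.
W(i) = (261)(13.2 − 5.16) = 2098 J; W(iii) = (763)(5.16 − 13.2) = -6135 J.
W_net = 2098 − 6135 = -4036 J (the counter-clockwise enclosed area).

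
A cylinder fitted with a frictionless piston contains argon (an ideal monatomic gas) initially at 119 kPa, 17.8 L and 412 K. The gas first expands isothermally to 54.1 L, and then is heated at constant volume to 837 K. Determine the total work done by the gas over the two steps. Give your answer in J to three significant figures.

Step 1 (isothermal): W = P₁V₁ ln(V₂/V₁) = (2118) ln(54.1/17.8) = 2355 J.
Step 2 (isochoric): W = 0 (constant volume).
W_total = 2355 + 0 = 2355 J.

W_total ≈ 2350 J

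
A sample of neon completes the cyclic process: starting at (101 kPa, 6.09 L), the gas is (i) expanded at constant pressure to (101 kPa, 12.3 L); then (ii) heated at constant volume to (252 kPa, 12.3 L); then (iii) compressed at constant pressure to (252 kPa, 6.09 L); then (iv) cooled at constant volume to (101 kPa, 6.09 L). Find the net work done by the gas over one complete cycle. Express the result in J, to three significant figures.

W_net ≈ -938 J

Constant-volume legs do no work.
W(i) = (101)(12.3 − 6.09) = 627.2 J; W(iii) = (252)(6.09 − 12.3) = -1565 J.
W_net = 627.2 − 1565 = -937.7 J (the counter-clockwise enclosed area).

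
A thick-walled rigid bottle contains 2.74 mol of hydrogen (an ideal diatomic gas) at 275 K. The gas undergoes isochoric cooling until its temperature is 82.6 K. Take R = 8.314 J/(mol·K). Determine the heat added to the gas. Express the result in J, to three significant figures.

Constant volume ⇒ W = 0, so Q = ΔU = nCᵥΔT with Cᵥ = 5R/2 = 20.79 J/(mol·K).
ΔU = (2.74)(20.79)(82.6 − 275) = -10957 J.

Q ≈ -11000 J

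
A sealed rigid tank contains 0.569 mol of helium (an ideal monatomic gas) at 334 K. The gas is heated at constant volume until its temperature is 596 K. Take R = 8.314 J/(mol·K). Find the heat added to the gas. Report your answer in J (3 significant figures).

Constant volume ⇒ W = 0, so Q = ΔU = nCᵥΔT with Cᵥ = 3R/2 = 12.47 J/(mol·K).
ΔU = (0.569)(12.47)(596 − 334) = 1859 J.

Q ≈ 1860 J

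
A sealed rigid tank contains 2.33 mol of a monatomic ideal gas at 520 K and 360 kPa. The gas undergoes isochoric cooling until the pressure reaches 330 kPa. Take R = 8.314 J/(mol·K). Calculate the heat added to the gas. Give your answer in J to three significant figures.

Constant volume ⇒ W = 0, so Q = ΔU = nCᵥΔT with Cᵥ = 3R/2 = 12.47 J/(mol·K).
At constant V, T₂/T₁ = P₂/P₁ ⇒ ΔT = T₁(P₂/P₁ − 1) = 520·(330/360 − 1) = -43.33 K.
ΔU = (2.33)(12.47)(-43.33) = -1259 J.

Q ≈ -1260 J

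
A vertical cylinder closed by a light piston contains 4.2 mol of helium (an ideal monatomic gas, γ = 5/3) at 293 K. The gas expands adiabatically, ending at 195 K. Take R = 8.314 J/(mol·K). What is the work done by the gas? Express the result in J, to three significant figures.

Adiabatic ⇒ Q = 0, so W_by = −ΔU = nCᵥ(T₁ − T₂).
Cᵥ = 3R/2 = 12.47 J/(mol·K).
W = (4.2)(12.47)(293 − 195) = 5133 J.

W ≈ 5130 J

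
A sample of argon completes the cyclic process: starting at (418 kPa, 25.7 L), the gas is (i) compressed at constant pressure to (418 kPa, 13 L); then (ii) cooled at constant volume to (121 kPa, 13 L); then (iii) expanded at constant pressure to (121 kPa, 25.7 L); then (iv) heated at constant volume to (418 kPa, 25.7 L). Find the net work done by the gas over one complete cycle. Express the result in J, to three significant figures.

Constant-volume legs do no work.
W(i) = (418)(13 − 25.7) = -5309 J; W(iii) = (121)(25.7 − 13) = 1537 J.
W_net = -5309 + 1537 = -3772 J (the counter-clockwise enclosed area).

W_net ≈ -3770 J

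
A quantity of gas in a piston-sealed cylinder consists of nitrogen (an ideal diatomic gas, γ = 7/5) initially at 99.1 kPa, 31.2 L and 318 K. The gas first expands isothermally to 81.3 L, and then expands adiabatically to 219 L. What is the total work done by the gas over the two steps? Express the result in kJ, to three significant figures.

W_total ≈ 5.49 kJ

Step 1 (isothermal): W = P₁V₁ ln(V₂/V₁) = (3092) ln(81.3/31.2) = 2961 J.
After step 1: P = 38.03 kPa, V = 81.3 L, T = 318 K.
Step 2 (adiabatic): W = (P₁V₁ − P₂V₂)/(γ−1) = (3092 − 2080)/0.4 = 2530 J.
W_total = 2961 + 2530 = 5491 J.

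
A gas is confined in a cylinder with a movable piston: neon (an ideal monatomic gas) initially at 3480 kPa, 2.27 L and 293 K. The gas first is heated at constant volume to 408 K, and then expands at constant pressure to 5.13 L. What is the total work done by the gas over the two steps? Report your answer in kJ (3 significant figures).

W_total ≈ 13.9 kJ

Step 1 (isochoric): W = 0 (constant volume).
After step 1: P = 4846 kPa (V unchanged).
Step 2 (isobaric): W = PΔV = (4846 kPa)(5.13 − 2.27 L) = 13859 J.
W_total = 0 + 13859 = 13859 J.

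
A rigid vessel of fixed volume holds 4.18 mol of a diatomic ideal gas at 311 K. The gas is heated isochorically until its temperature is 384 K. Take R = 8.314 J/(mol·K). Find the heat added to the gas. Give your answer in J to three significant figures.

Constant volume ⇒ W = 0, so Q = ΔU = nCᵥΔT with Cᵥ = 5R/2 = 20.79 J/(mol·K).
ΔU = (4.18)(20.79)(384 − 311) = 6342 J.

Q ≈ 6340 J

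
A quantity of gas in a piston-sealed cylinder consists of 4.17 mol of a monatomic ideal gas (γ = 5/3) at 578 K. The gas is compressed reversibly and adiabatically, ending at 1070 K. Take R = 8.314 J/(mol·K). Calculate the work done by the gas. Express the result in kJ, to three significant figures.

W ≈ -25.6 kJ

Adiabatic ⇒ Q = 0, so W_by = −ΔU = nCᵥ(T₁ − T₂).
Cᵥ = 3R/2 = 12.47 J/(mol·K).
W = (4.17)(12.47)(578 − 1070) = -25586 J.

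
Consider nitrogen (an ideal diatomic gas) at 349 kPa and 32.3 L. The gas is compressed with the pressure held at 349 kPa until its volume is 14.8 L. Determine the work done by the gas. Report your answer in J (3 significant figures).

W ≈ -6110 J

Isobaric: W = P ΔV.
W = (349 kPa)(14.8 − 32.3 L) = (349)(-17.5) = -6107 J.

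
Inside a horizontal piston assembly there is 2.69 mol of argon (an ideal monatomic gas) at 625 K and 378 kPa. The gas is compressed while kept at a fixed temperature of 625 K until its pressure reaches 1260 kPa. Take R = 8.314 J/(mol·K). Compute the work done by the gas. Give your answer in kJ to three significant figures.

Isothermal process: W = nRT ln(V₂/V₁) = nRT ln(P₁/P₂).
W = (2.69)(8.314)(625) × ln(378/1260)
  = 13978 × ln(0.3) = 13978 × -1.204
W_by_gas = -16829 J.

W ≈ -16.8 kJ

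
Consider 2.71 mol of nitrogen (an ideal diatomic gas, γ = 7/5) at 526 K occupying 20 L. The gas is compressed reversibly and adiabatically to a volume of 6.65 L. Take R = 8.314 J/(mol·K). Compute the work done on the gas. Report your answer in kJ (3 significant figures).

W ≈ 16.4 kJ

Adiabatic: TV^(γ−1) = const with γ = 7/5.
T₂ = T₁ (V₁/V₂)^(γ−1) = 526 × (20/6.65)^0.4 = 526 × 1.553 = 817.1 K.
W_by = nCᵥ(T₁ − T₂) = (2.71)(20.79)(526 − 817.1) = -16396 J.
Work on gas = −W_by = 16396 J.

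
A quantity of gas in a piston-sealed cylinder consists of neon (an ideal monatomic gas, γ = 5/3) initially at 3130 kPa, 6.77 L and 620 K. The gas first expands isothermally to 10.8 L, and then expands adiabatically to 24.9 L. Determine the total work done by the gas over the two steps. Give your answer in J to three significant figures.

Step 1 (isothermal): W = P₁V₁ ln(V₂/V₁) = (21190) ln(10.8/6.77) = 9897 J.
After step 1: P = 1962 kPa, V = 10.8 L, T = 620 K.
Step 2 (adiabatic): W = (P₁V₁ − P₂V₂)/(γ−1) = (21190 − 12142)/0.667 = 13572 J.
W_total = 9897 + 13572 = 23469 J.

W_total ≈ 23500 J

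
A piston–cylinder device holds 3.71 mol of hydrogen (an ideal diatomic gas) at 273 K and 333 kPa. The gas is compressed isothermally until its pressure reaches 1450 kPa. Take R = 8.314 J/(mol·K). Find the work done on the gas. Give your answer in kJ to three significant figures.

W ≈ 12.4 kJ

Isothermal process: W = nRT ln(V₂/V₁) = nRT ln(P₁/P₂).
W = (3.71)(8.314)(273) × ln(333/1450)
  = 8421 × ln(0.2297) = 8421 × -1.471
W_by_gas = -12388 J; work on gas = −W_by = 12388 J.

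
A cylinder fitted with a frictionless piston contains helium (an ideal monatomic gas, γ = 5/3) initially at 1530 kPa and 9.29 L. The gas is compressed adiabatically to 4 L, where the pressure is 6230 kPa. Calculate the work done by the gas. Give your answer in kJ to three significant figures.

Adiabatic: W = (P₁V₁ − P₂V₂)/(γ − 1) with γ = 5/3.
P₁V₁ = 14214 J, P₂V₂ = 24920 J.
W = (14214 − 24920) / 0.6667 = -16059 J.

W ≈ -16.1 kJ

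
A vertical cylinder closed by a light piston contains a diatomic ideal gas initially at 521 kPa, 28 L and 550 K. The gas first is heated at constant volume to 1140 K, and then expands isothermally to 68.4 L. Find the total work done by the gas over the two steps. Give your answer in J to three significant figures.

W_total ≈ 27000 J

Step 1 (isochoric): W = 0 (constant volume).
After step 1: P = 1080 kPa (V unchanged).
Step 2 (isothermal): W = P₁V₁ ln(V₂/V₁) = (30237) ln(68.4/28) = 27007 J.
W_total = 0 + 27007 = 27007 J.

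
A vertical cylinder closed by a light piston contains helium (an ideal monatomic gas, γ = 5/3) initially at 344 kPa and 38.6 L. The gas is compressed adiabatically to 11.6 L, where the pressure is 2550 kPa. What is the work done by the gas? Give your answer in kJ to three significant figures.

Adiabatic: W = (P₁V₁ − P₂V₂)/(γ − 1) with γ = 5/3.
P₁V₁ = 13278 J, P₂V₂ = 29580 J.
W = (13278 − 29580) / 0.6667 = -24452 J.

W ≈ -24.5 kJ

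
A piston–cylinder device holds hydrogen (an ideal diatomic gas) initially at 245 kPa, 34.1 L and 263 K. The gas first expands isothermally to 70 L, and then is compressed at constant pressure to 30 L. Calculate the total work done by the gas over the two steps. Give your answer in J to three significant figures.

W_total ≈ 1230 J

Step 1 (isothermal): W = P₁V₁ ln(V₂/V₁) = (8354) ln(70/34.1) = 6009 J.
After step 1: P = 119.3 kPa, V = 70 L, T = 263 K.
Step 2 (isobaric): W = PΔV = (119.3 kPa)(30 − 70 L) = -4774 J.
W_total = 6009 − 4774 = 1235 J.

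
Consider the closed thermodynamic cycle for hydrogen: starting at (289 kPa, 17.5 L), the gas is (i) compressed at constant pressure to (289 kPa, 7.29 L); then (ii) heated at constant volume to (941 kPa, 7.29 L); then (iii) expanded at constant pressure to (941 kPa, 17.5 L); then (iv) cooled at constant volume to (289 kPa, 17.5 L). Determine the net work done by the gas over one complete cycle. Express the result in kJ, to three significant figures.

W_net ≈ 6.66 kJ

Constant-volume legs do no work.
W(i) = (289)(7.29 − 17.5) = -2951 J; W(iii) = (941)(17.5 − 7.29) = 9608 J.
W_net = -2951 + 9608 = 6657 J (the clockwise enclosed area).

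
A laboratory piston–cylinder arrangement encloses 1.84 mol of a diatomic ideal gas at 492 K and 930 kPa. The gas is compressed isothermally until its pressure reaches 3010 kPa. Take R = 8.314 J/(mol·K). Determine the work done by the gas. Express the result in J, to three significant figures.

Isothermal process: W = nRT ln(V₂/V₁) = nRT ln(P₁/P₂).
W = (1.84)(8.314)(492) × ln(930/3010)
  = 7526 × ln(0.309) = 7526 × -1.175
W_by_gas = -8840 J.

W ≈ -8840 J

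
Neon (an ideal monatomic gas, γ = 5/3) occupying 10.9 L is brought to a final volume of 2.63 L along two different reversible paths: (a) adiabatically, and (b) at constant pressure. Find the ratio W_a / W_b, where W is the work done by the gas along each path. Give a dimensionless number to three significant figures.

W_a / W_b ≈ 3.12

Path (a) adiabatic: W = P₁V₁(1 − (V₁/V₂)^(γ−1))/(γ−1) → W_a/(P₁V₁) = -2.37.
Path (b) isobaric: W = P₁(V₂ − V₁) → W_b/(P₁V₁) = -0.7587.
W_a / W_b = -2.37 / -0.7587 = 3.124.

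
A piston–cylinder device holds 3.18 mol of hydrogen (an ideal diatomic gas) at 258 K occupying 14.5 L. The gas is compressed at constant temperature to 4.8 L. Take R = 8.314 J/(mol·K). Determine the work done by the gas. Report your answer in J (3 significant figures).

Isothermal: W = nRT ln(V₂/V₁).
W = (3.18)(8.314)(258) × ln(4.8/14.5)
  = 6821 × -1.106
W_by_gas = -7541 J.

W ≈ -7540 J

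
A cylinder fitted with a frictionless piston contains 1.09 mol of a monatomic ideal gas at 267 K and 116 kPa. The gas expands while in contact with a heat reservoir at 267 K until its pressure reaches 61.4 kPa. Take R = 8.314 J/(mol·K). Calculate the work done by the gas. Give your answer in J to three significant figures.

Isothermal process: W = nRT ln(V₂/V₁) = nRT ln(P₁/P₂).
W = (1.09)(8.314)(267) × ln(116/61.4)
  = 2420 × ln(1.889) = 2420 × 0.6362
W_by_gas = 1539 J.

W ≈ 1540 J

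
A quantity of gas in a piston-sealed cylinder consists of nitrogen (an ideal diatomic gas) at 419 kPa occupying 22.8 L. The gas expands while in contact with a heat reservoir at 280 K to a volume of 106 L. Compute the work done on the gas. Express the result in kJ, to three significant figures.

Isothermal: W = nRT ln(V₂/V₁) = P₁V₁ ln(V₂/V₁).
P₁V₁ = (419 kPa)(22.8 L) = 9553 J.
W = 9553 × ln(106/22.8) = 9553 × 1.537
W_by_gas = 14680 J; work on gas = −W_by = -14680 J.

W ≈ -14.7 kJ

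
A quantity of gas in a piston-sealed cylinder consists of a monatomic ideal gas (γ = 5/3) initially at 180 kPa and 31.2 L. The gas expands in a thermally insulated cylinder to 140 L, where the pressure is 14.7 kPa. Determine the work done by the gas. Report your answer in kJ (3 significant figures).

W ≈ 5.34 kJ

Adiabatic: W = (P₁V₁ − P₂V₂)/(γ − 1) with γ = 5/3.
P₁V₁ = 5616 J, P₂V₂ = 2058 J.
W = (5616 − 2058) / 0.6667 = 5337 J.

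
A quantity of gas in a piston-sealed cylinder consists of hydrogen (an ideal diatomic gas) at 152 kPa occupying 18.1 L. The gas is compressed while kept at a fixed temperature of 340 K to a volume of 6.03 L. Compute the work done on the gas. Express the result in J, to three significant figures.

Isothermal: W = nRT ln(V₂/V₁) = P₁V₁ ln(V₂/V₁).
P₁V₁ = (152 kPa)(18.1 L) = 2751 J.
W = 2751 × ln(6.03/18.1) = 2751 × -1.099
W_by_gas = -3024 J; work on gas = −W_by = 3024 J.

W ≈ 3020 J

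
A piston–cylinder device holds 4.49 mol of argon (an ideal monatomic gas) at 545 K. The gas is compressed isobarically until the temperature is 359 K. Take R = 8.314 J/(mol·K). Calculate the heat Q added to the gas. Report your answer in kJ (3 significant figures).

Isobaric: W = nRΔT = (4.49)(8.314)(-186) = -6943 J.
ΔU = nCᵥΔT with Cᵥ = 3R/2: ΔU = (4.49)(12.47)(-186) = -10415 J.
Q = ΔU + W = -10415 − 6943 = -17358 J.

Q ≈ -17.4 kJ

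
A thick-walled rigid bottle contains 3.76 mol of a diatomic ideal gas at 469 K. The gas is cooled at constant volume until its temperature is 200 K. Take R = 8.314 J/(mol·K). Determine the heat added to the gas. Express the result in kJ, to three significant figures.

Q ≈ -21.0 kJ

Constant volume ⇒ W = 0, so Q = ΔU = nCᵥΔT with Cᵥ = 5R/2 = 20.79 J/(mol·K).
ΔU = (3.76)(20.79)(200 − 469) = -21023 J.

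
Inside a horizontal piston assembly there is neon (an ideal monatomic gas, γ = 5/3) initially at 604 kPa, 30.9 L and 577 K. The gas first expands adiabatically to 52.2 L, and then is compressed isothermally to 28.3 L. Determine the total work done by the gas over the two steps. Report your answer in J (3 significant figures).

W_total ≈ 203 J

Step 1 (adiabatic): W = (P₁V₁ − P₂V₂)/(γ−1) = (18664 − 13158)/0.667 = 8259 J.
After step 1: P = 252.1 kPa, V = 52.2 L, T = 406.8 K.
Step 2 (isothermal): W = P₁V₁ ln(V₂/V₁) = (13158) ln(28.3/52.2) = -8056 J.
W_total = 8259 − 8056 = 203 J.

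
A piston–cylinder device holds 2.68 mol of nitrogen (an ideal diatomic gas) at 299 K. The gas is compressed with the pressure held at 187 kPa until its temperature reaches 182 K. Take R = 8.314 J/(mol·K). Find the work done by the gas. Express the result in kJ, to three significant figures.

W ≈ -2.61 kJ

Isobaric: W = P ΔV = nR ΔT.
W = (2.68)(8.314)(182 − 299) = -2607 J.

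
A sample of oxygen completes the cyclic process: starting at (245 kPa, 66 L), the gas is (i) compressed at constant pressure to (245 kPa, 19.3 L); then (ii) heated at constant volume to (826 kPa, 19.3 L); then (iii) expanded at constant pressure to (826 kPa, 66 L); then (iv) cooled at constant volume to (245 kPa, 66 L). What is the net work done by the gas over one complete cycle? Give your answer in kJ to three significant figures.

Constant-volume legs do no work.
W(i) = (245)(19.3 − 66) = -11442 J; W(iii) = (826)(66 − 19.3) = 38574 J.
W_net = -11442 + 38574 = 27133 J (the clockwise enclosed area).

W_net ≈ 27.1 kJ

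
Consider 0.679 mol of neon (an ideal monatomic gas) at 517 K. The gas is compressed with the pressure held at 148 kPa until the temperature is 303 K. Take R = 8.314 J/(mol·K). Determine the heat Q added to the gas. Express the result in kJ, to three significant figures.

Q ≈ -3.02 kJ

Isobaric: W = nRΔT = (0.679)(8.314)(-214) = -1208 J.
ΔU = nCᵥΔT with Cᵥ = 3R/2: ΔU = (0.679)(12.47)(-214) = -1812 J.
Q = ΔU + W = -1812 − 1208 = -3020 J.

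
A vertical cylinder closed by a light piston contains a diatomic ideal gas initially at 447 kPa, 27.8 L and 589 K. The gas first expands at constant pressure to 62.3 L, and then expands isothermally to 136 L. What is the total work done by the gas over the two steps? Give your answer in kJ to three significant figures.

W_total ≈ 37.2 kJ

Step 1 (isobaric): W = PΔV = (447 kPa)(62.3 − 27.8 L) = 15422 J.
After step 1: P = 447 kPa, V = 62.3 L, T = 1320 K.
Step 2 (isothermal): W = P₁V₁ ln(V₂/V₁) = (27848) ln(136/62.3) = 21741 J.
W_total = 15422 + 21741 = 37162 J.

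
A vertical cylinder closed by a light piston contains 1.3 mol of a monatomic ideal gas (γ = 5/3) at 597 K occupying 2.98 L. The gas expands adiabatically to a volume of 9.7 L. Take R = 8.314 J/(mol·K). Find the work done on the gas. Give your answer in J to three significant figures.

W ≈ -5270 J

Adiabatic: TV^(γ−1) = const with γ = 5/3.
T₂ = T₁ (V₁/V₂)^(γ−1) = 597 × (2.98/9.7)^0.667 = 597 × 0.4553 = 271.8 K.
W_by = nCᵥ(T₁ − T₂) = (1.3)(12.47)(597 − 271.8) = 5272 J.
Work on gas = −W_by = -5272 J.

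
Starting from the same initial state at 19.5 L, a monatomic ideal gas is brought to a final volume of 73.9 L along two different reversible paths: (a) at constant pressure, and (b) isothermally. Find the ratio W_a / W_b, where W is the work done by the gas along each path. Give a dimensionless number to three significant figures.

W_a / W_b ≈ 2.09

Path (a) isobaric: W = P₁(V₂ − V₁) → W_a/(P₁V₁) = 2.79.
Path (b) isothermal: W = P₁V₁ ln(V₂/V₁) → W_b/(P₁V₁) = 1.332.
W_a / W_b = 2.79 / 1.332 = 2.094.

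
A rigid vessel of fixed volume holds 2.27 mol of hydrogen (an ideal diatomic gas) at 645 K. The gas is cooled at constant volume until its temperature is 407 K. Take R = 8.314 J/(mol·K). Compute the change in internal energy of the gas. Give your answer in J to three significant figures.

Constant volume ⇒ W = 0, so Q = ΔU = nCᵥΔT with Cᵥ = 5R/2 = 20.79 J/(mol·K).
ΔU = (2.27)(20.79)(407 − 645) = -11229 J.

ΔU ≈ -11200 J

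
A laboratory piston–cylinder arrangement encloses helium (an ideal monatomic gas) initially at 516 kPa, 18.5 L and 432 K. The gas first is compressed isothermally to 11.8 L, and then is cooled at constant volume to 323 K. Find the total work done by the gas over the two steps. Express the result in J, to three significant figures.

W_total ≈ -4290 J

Step 1 (isothermal): W = P₁V₁ ln(V₂/V₁) = (9546) ln(11.8/18.5) = -4293 J.
Step 2 (isochoric): W = 0 (constant volume).
W_total = -4293 + 0 = -4293 J.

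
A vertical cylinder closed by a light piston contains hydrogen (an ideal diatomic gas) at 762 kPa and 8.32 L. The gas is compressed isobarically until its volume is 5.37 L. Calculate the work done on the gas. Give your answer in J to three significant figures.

Isobaric: W = P ΔV.
W = (762 kPa)(5.37 − 8.32 L) = (762)(-2.95) = -2248 J.
Work on gas = −W_by = 2248 J.

W ≈ 2250 J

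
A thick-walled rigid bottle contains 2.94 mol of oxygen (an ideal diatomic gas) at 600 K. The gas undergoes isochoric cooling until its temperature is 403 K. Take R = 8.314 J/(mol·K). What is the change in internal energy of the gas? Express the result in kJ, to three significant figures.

ΔU ≈ -12.0 kJ

Constant volume ⇒ W = 0, so Q = ΔU = nCᵥΔT with Cᵥ = 5R/2 = 20.79 J/(mol·K).
ΔU = (2.94)(20.79)(403 − 600) = -12038 J.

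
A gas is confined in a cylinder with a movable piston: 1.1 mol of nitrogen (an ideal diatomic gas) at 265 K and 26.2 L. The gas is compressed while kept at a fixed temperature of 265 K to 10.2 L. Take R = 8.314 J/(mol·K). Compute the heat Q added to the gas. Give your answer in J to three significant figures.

Q ≈ -2290 J

Isothermal ⇒ ΔU = 0, so Q = W = nRT ln(V₂/V₁).
Q = (1.1)(8.314)(265) ln(10.2/26.2) = 2424 × -0.9434 = -2286 J.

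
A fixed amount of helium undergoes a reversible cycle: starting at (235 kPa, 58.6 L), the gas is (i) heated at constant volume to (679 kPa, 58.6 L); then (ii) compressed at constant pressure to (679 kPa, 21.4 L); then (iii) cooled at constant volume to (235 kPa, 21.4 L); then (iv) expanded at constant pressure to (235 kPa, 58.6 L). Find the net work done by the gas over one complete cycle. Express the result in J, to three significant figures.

Constant-volume legs do no work.
W(ii) = (679)(21.4 − 58.6) = -25259 J; W(iv) = (235)(58.6 − 21.4) = 8742 J.
W_net = -25259 + 8742 = -16517 J (the counter-clockwise enclosed area).

W_net ≈ -16500 J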